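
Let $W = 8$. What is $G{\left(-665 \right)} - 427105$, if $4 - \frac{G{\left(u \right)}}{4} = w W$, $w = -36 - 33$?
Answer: $-424881$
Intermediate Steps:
$w = -69$
$G{\left(u \right)} = 2224$ ($G{\left(u \right)} = 16 - 4 \left(\left(-69\right) 8\right) = 16 - -2208 = 16 + 2208 = 2224$)
$G{\left(-665 \right)} - 427105 = 2224 - 427105 = -424881$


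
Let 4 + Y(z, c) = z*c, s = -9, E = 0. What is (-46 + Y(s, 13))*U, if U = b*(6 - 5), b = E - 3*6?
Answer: 3006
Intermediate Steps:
Y(z, c) = -4 + c*z (Y(z, c) = -4 + z*c = -4 + c*z)
b = -18 (b = 0 - 3*6 = 0 - 18 = -18)
U = -18 (U = -18*(6 - 5) = -18*1 = -18)
(-46 + Y(s, 13))*U = (-46 + (-4 + 13*(-9)))*(-18) = (-46 + (-4 - 117))*(-18) = (-46 - 121)*(-18) = -167*(-18) = 3006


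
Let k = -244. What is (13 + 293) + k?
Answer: 62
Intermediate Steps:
(13 + 293) + k = (13 + 293) - 244 = 306 - 244 = 62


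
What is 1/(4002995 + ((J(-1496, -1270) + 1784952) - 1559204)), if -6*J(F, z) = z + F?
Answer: 1/4229204 ≈ 2.3645e-7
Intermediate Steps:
J(F, z) = -F/6 - z/6 (J(F, z) = -(z + F)/6 = -(F + z)/6 = -F/6 - z/6)
1/(4002995 + ((J(-1496, -1270) + 1784952) - 1559204)) = 1/(4002995 + (((-1/6*(-1496) - 1/6*(-1270)) + 1784952) - 1559204)) = 1/(4002995 + (((748/3 + 635/3) + 1784952) - 1559204)) = 1/(4002995 + ((461 + 1784952) - 1559204)) = 1/(4002995 + (1785413 - 1559204)) = 1/(4002995 + 226209) = 1/4229204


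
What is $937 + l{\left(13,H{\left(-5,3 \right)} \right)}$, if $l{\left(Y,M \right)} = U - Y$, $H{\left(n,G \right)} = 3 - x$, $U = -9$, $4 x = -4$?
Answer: $915$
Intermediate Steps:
$x = -1$ ($x = \frac{1}{4} \left(-4\right) = -1$)
$H{\left(n,G \right)} = 4$ ($H{\left(n,G \right)} = 3 - -1 = 3 + 1 = 4$)
$l{\left(Y,M \right)} = -9 - Y$
$937 + l{\left(13,H{\left(-5,3 \right)} \right)} = 937 - 22 = 915$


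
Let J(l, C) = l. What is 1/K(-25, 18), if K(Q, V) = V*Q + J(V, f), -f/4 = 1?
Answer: -1/432 ≈ -0.0023148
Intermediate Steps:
f = -4 (f = -4*1 = -4)
K(Q, V) = V + Q*V (K(Q, V) = V*Q + V = Q*V + V = V + Q*V)
1/K(-25, 18) = 1/(18*(1 - 25)) = 1/(18*(-24)) = 1/(-432) = -1/432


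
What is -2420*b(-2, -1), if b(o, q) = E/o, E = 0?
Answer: 0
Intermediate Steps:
b(o, q) = 0 (b(o, q) = 0/o = 0)
-2420*b(-2, -1) = -2420*0 = 0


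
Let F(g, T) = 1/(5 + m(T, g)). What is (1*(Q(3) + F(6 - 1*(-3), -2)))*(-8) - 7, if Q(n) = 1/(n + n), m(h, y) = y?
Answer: -187/21 ≈ -8.9048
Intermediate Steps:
Q(n) = 1/(2*n)
F(g, T) = 1/(5 + g)
(1*(Q(3) + F(6 - 1*(-3), -2)))*(-8) - 7 = (1*((½)/3 + 1/(5 + (6 - 1*(-3)))))*(-8) - 7 = (1*((½)*(⅓) + 1/(5 + (6 + 3))))*(-8) - 7 = (1*(⅙ + 1/(5 + 9)))*(-8) - 7 = (1*(⅙ + 1/14))*(-8) - 7 = (1*(5/21))*(-8) - 7 = (5/21)*(-8) - 7 = -40/21 - 7 = -187/21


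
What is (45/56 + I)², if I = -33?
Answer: 3250809/3136 ≈ 1036.6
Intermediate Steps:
(45/56 + I)² = (45/56 - 33)² = (-1803/56)² = 3250809/3136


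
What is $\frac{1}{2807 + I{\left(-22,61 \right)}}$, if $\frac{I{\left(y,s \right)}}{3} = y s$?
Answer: $- \frac{1}{1219} \approx -0.00082034$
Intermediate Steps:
$I{\left(y,s \right)} = 3 s y$ ($I{\left(y,s \right)} = 3 y s = 3 s y$)
$\frac{1}{2807 + I{\left(-22,61 \right)}} = \frac{1}{2807 + 3 \cdot 61 \left(-22\right)} = \frac{1}{2807 - 4026} = \frac{1}{-1219} = - \frac{1}{1219}$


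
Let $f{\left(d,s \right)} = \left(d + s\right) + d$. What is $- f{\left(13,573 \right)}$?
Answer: $-599$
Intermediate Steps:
$f{\left(d,s \right)} = s + 2 d$
$- f{\left(13,573 \right)} = - (573 + 2 \cdot 13) = - (573 + 26) = \left(-1\right) 599 = -599$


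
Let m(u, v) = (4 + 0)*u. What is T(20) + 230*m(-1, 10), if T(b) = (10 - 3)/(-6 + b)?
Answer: -1839/2 ≈ -919.50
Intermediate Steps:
m(u, v) = 4*u
T(b) = 7/(-6 + b)
T(20) + 230*m(-1, 10) = 7/(-6 + 20) + 230*(4*(-1)) = 7/14 + 230*(-4) = 7*(1/14) - 920 = ½ - 920 = -1839/2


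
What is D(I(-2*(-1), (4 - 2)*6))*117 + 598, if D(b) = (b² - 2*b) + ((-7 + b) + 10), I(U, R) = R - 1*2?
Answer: 11479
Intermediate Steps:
I(U, R) = -2 + R (I(U, R) = R - 2 = -2 + R)
D(b) = 3 + b² - b (D(b) = (b² - 2*b) + (3 + b) = 3 + b² - b)
D(I(-2*(-1), (4 - 2)*6))*117 + 598 = (3 + (-2 + (4 - 2)*6)² - (-2 + (4 - 2)*6))*117 + 598 = (3 + (-2 + 2*6)² - (-2 + 2*6))*117 + 598 = (3 + (-2 + 12)² - (-2 + 12))*117 + 598 = (3 + 10² - 1*10)*117 + 598 = (3 + 100 - 10)*117 + 598 = 93*117 + 598 = 10881 + 598 = 11479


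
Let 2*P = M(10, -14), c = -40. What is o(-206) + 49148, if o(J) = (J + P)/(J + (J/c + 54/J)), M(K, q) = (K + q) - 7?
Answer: 6787336586/138097 ≈ 49149.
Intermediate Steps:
M(K, q) = -7 + K + q
P = -11/2 (P = (-7 + 10 - 14)/2 = (½)*(-11) = -11/2 ≈ -5.5000)
o(J) = (-11/2 + J)/(54/J + 39*J/40) (o(J) = (J - 11/2)/(J + (J/(-40) + 54/J)) = (-11/2 + J)/(J + (J*(-1/40) + 54/J)) = (-11/2 + J)/(J + (-J/40 + 54/J)) = (-11/2 + J)/(J + (54/J - J/40)) = (-11/2 + J)/(54/J + 39*J/40))
o(-206) + 49148 = (20/3)*(-206)*(-11 + 2*(-206))/(720 + 13*(-206)²) + 49148 = (20/3)*(-206)*(-11 - 412)/(720 + 13*42436) + 49148 = (20/3)*(-206)*(-423)/(720 + 551668) + 49148 = (20/3)*(-206)*(-423)/552388 + 49148 = (20/3)*(-206)*(1/552388)*(-423) + 49148 = 145230/138097 + 49148 = 6787336586/138097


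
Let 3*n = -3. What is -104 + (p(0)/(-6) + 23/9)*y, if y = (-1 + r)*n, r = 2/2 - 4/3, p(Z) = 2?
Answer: -2728/27 ≈ -101.04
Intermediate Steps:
n = -1 (n = (⅓)*(-3) = -1)
r = -⅓ (r = 2*(½) - 4*⅓ = 1 - 4/3 = -⅓ ≈ -0.33333)
y = 4/3 (y = (-1 - ⅓)*(-1) = -4/3*(-1) = 4/3 ≈ 1.3333)
-104 + (p(0)/(-6) + 23/9)*y = -104 + (2/(-6) + 23/9)*(4/3) = -104 + (2*(-⅙) + 23*(⅑))*(4/3) = -104 + (-⅓ + 23/9)*(4/3) = -104 + (20/9)*(4/3) = -104 + 80/27 = -2728/27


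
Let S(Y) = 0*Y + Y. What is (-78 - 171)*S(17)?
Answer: -4233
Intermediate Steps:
S(Y) = Y (S(Y) = 0 + Y = Y)
(-78 - 171)*S(17) = (-78 - 171)*17 = -249*17 = -4233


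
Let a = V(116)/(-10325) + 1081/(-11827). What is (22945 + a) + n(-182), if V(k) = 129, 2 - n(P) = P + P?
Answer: 2846581522017/122113775 ≈ 23311.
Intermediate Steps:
n(P) = 2 - 2*P (n(P) = 2 - (P + P) = 2 - 2*P)
a = -12687008/122113775 (a = 129/(-10325) + 1081/(-11827) = 129*(-1/10325) + 1081*(-1/11827) = -129/10325 - 1081/11827 = -12687008/122113775 ≈ -0.10389)
(22945 + a) + n(-182) = (22945 - 12687008/122113775) + (2 - 2*(-182)) = 2801887880367/122113775 + (2 + 364) = 2801887880367/122113775 + 366 = 2846581522017/122113775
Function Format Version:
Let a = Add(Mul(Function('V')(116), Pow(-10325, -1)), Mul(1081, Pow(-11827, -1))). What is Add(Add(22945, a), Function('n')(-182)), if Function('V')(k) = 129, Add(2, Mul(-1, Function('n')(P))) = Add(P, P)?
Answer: Rational(2846581522017, 122113775) ≈ 23311.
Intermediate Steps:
Function('n')(P) = Add(2, Mul(-2, P)) (Function('n')(P) = Add(2, Mul(-1, Add(P, P))) = Add(2, Mul(-1, Mul(2, P))) = Add(2, Mul(-2, P)))
a = Rational(-12687008, 122113775) (a = Add(Mul(129, Pow(-10325, -1)), Mul(1081, Pow(-11827, -1))) = Add(Mul(129, Rational(-1, 10325)), Mul(1081, Rational(-1, 11827))) = Add(Rational(-129, 10325), Rational(-1081, 11827)) = Rational(-12687008, 122113775) ≈ -0.10389)
Add(Add(22945, a), Function('n')(-182)) = Add(Add(22945, Rational(-12687008, 122113775)), Add(2, Mul(-2, -182))) = Add(Rational(2801887880367, 122113775), Add(2, 364)) = Add(Rational(2801887880367, 122113775), 366) = Rational(2846581522017, 122113775)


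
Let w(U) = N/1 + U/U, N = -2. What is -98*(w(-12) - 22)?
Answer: 2254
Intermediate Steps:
w(U) = -1 (w(U) = -2/1 + U/U = -2*1 + 1 = -2 + 1 = -1)
-98*(w(-12) - 22) = -98*(-1 - 22) = -98*(-23) = 2254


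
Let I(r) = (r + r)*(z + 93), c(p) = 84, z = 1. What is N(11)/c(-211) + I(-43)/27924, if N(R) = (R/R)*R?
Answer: -30991/195468 ≈ -0.15855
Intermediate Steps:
N(R) = R (N(R) = 1*R = R)
I(r) = 188*r (I(r) = (r + r)*(1 + 93) = (2*r)*94 = 188*r)
N(11)/c(-211) + I(-43)/27924 = 11/84 + (188*(-43))/27924 = 11*(1/84) - 8084*1/27924 = 11/84 - 2021/6981 = -30991/195468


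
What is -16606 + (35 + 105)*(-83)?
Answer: -28226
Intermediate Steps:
-16606 + (35 + 105)*(-83) = -16606 + 140*(-83) = -16606 - 11620 = -28226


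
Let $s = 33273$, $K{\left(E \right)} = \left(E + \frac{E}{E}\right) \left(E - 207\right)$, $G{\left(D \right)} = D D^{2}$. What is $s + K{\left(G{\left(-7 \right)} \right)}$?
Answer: $221373$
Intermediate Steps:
$G{\left(D \right)} = D^{3}$
$K{\left(E \right)} = \left(1 + E\right) \left(-207 + E\right)$ ($K{\left(E \right)} = \left(E + 1\right) \left(-207 + E\right) = \left(1 + E\right) \left(-207 + E\right)$)
$s + K{\left(G{\left(-7 \right)} \right)} = 33273 - \left(207 - 117649 - 70658\right) = 33273 - \left(-70451 - 117649\right) = 33273 + \left(-207 + 117649 + 70658\right) = 33273 + 188100 = 221373$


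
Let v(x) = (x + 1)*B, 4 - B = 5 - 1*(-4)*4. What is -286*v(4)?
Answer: 24310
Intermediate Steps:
B = -17 (B = 4 - (5 - 1*(-4)*4) = 4 - (5 + 4*4) = 4 - (5 + 16) = 4 - 1*21 = 4 - 21 = -17)
v(x) = -17 - 17*x (v(x) = (x + 1)*(-17) = (1 + x)*(-17) = -17 - 17*x)
-286*v(4) = -286*(-17 - 17*4) = -286*(-17 - 68) = -286*(-85) = 24310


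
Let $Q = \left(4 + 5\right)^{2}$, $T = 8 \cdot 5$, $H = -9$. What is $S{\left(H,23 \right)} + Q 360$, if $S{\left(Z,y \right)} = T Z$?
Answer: $28800$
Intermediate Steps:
$T = 40$
$Q = 81$ ($Q = 9^{2} = 81$)
$S{\left(Z,y \right)} = 40 Z$
$S{\left(H,23 \right)} + Q 360 = 40 \left(-9\right) + 81 \cdot 360 = -360 + 29160 = 28800$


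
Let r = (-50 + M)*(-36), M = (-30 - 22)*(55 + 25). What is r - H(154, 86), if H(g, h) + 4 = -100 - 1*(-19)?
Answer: 151645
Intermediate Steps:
H(g, h) = -85 (H(g, h) = -4 + (-100 - 1*(-19)) = -4 + (-100 + 19) = -4 - 81 = -85)
M = -4160 (M = -52*80 = -4160)
r = 151560 (r = (-50 - 4160)*(-36) = -4210*(-36) = 151560)
r - H(154, 86) = 151560 - 1*(-85) = 151560 + 85 = 151645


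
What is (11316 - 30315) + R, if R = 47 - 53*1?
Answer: -19005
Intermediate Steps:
R = -6 (R = 47 - 53 = -6)
(11316 - 30315) + R = (11316 - 30315) - 6 = -18999 - 6 = -19005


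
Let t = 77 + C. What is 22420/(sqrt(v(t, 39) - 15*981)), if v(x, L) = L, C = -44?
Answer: -11210*I*sqrt(3669)/3669 ≈ -185.07*I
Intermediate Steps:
t = 33 (t = 77 - 44 = 33)
22420/(sqrt(v(t, 39) - 15*981)) = 22420/(sqrt(39 - 15*981)) = 22420/(sqrt(39 - 14715)) = 22420/(sqrt(-14676)) = 22420/((2*I*sqrt(3669))) = 22420*(-I*sqrt(3669)/7338) = -11210*I*sqrt(3669)/3669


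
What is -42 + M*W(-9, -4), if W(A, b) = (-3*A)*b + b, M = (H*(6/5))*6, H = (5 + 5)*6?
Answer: -48426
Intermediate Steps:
H = 60 (H = 10*6 = 60)
M = 432 (M = (60*(6/5))*6 = 72*6 = 432)
W(A, b) = b - 3*A*b (W(A, b) = -3*A*b + b = b - 3*A*b)
-42 + M*W(-9, -4) = -42 + 432*(-4*(1 - 3*(-9))) = -42 + 432*(-4*(1 + 27)) = -42 + 432*(-4*28) = -42 + 432*(-112) = -42 - 48384 = -48426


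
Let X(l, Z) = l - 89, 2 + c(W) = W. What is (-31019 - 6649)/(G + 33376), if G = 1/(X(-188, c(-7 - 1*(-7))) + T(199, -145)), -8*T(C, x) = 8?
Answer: -10471704/9278527 ≈ -1.1286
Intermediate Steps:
c(W) = -2 + W
T(C, x) = -1 (T(C, x) = -1/8*8 = -1)
X(l, Z) = -89 + l
G = -1/278 (G = 1/((-89 - 188) - 1) = 1/(-277 - 1) = 1/(-278) = -1/278 ≈ -0.0035971)
(-31019 - 6649)/(G + 33376) = (-31019 - 6649)/(-1/278 + 33376) = -37668/9278527/278 = -37668*278/9278527 = -10471704/9278527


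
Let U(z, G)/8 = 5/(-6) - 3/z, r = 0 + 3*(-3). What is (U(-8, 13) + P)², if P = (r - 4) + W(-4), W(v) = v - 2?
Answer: 4624/9 ≈ 513.78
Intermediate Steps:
W(v) = -2 + v
r = -9 (r = 0 - 9 = -9)
U(z, G) = -20/3 - 24/z (U(z, G) = 8*(5/(-6) - 3/z) = 8*(5*(-⅙) - 3/z) = 8*(-⅚ - 3/z) = -20/3 - 24/z)
P = -19 (P = (-9 - 4) + (-2 - 4) = -13 - 6 = -19)
(U(-8, 13) + P)² = ((-20/3 - 24/(-8)) - 19)² = ((-20/3 - 24*(-⅛)) - 19)² = ((-20/3 + 3) - 19)² = (-11/3 - 19)² = (-68/3)² = 4624/9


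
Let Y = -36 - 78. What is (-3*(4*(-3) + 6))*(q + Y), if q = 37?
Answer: -1386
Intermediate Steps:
Y = -114
(-3*(4*(-3) + 6))*(q + Y) = (-3*(4*(-3) + 6))*(37 - 114) = -3*(-12 + 6)*(-77) = -3*(-6)*(-77) = 18*(-77) = -1386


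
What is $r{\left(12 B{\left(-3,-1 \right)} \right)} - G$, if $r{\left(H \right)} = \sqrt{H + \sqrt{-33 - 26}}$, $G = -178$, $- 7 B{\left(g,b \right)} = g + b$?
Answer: $178 + \frac{\sqrt{336 + 49 i \sqrt{59}}}{7} \approx 180.93 + 1.3114 i$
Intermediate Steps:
$B{\left(g,b \right)} = - \frac{b}{7} - \frac{g}{7}$ ($B{\left(g,b \right)} = - \frac{g + b}{7} = - \frac{b + g}{7} = - \frac{b}{7} - \frac{g}{7}$)
$r{\left(H \right)} = \sqrt{H + i \sqrt{59}}$ ($r{\left(H \right)} = \sqrt{H + \sqrt{-59}} = \sqrt{H + i \sqrt{59}}$)
$r{\left(12 B{\left(-3,-1 \right)} \right)} - G = \sqrt{12 \left(\left(- \frac{1}{7}\right) \left(-1\right) - - \frac{3}{7}\right) + i \sqrt{59}} - -178 = \sqrt{12 \left(\frac{1}{7} + \frac{3}{7}\right) + i \sqrt{59}} + 178 = \sqrt{12 \cdot \frac{4}{7} + i \sqrt{59}} + 178 = \sqrt{\frac{48}{7} + i \sqrt{59}} + 178 = 178 + \sqrt{\frac{48}{7} + i \sqrt{59}}$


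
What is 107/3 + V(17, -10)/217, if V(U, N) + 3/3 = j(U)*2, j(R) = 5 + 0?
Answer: 23246/651 ≈ 35.708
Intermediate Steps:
j(R) = 5
V(U, N) = 9 (V(U, N) = -1 + 5*2 = -1 + 10 = 9)
107/3 + V(17, -10)/217 = 107/3 + 9/217 = 23246/651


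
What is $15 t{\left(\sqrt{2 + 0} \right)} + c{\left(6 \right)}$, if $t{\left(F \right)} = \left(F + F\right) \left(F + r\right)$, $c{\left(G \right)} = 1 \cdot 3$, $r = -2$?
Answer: $63 - 60 \sqrt{2} \approx -21.853$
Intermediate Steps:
$c{\left(G \right)} = 3$
$t{\left(F \right)} = 2 F \left(-2 + F\right)$ ($t{\left(F \right)} = \left(F + F\right) \left(F - 2\right) = 2 F \left(-2 + F\right)$)
$15 t{\left(\sqrt{2 + 0} \right)} + c{\left(6 \right)} = 15 \cdot 2 \sqrt{2 + 0} \left(-2 + \sqrt{2 + 0}\right) + 3 = 15 \cdot 2 \sqrt{2} \left(-2 + \sqrt{2}\right) + 3 = 30 \sqrt{2} \left(-2 + \sqrt{2}\right) + 3 = 3 + 30 \sqrt{2} \left(-2 + \sqrt{2}\right)$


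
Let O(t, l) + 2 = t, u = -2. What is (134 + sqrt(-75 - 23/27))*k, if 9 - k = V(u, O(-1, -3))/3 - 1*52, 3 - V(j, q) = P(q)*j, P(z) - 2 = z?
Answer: 24388/3 + 5824*I*sqrt(6)/27 ≈ 8129.3 + 528.36*I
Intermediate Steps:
P(z) = 2 + z
O(t, l) = -2 + t
V(j, q) = 3 - j*(2 + q) (V(j, q) = 3 - (2 + q)*j = 3 - j*(2 + q))
k = 182/3 (k = 9 - ((3 - 1*(-2)*(2 + (-2 - 1)))/3 - 1*52) = 9 - ((3 - 1*(-2)*(2 - 3))*(1/3) - 52) = 9 - ((3 - 1*(-2)*(-1))*(1/3) - 52) = 9 - ((3 - 2)*(1/3) - 52) = 9 - (1*(1/3) - 52) = 9 - (1/3 - 52) = 9 - 1*(-155/3) = 9 + 155/3 = 182/3 ≈ 60.667)
(134 + sqrt(-75 - 23/27))*k = (134 + sqrt(-75 - 23/27))*(182/3) = (134 + sqrt(-2048/27))*(182/3) = (134 + 32*I*sqrt(6)/9)*(182/3) = 24388/3 + 5824*I*sqrt(6)/27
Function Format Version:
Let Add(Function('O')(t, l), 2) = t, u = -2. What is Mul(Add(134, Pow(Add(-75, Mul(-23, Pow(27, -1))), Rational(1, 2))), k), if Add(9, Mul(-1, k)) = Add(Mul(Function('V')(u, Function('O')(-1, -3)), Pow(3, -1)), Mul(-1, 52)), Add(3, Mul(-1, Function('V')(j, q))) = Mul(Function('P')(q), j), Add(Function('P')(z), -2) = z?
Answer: Add(Rational(24388, 3), Mul(Rational(5824, 27), I, Pow(6, Rational(1, 2)))) ≈ Add(8129.3, Mul(528.36, I))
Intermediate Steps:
Function('P')(z) = Add(2, z)
Function('O')(t, l) = Add(-2, t)
Function('V')(j, q) = Add(3, Mul(-1, j, Add(2, q))) (Function('V')(j, q) = Add(3, Mul(-1, Mul(Add(2, q), j))) = Add(3, Mul(-1, Mul(j, Add(2, q)))) = Add(3, Mul(-1, j, Add(2, q))))
k = Rational(182, 3) (k = Add(9, Mul(-1, Add(Mul(Add(3, Mul(-1, -2, Add(2, Add(-2, -1)))), Pow(3, -1)), Mul(-1, 52)))) = Add(9, Mul(-1, Add(Mul(Add(3, Mul(-1, -2, Add(2, -3))), Rational(1, 3)), -52))) = Add(9, Mul(-1, Add(Mul(Add(3, Mul(-1, -2, -1)), Rational(1, 3)), -52))) = Add(9, Mul(-1, Add(Mul(Add(3, -2), Rational(1, 3)), -52))) = Add(9, Mul(-1, Add(Mul(1, Rational(1, 3)), -52))) = Add(9, Mul(-1, Add(Rational(1, 3), -52))) = Add(9, Mul(-1, Rational(-155, 3))) = Add(9, Rational(155, 3)) = Rational(182, 3) ≈ 60.667)
Mul(Add(134, Pow(Add(-75, Mul(-23, Pow(27, -1))), Rational(1, 2))), k) = Mul(Add(134, Pow(Add(-75, Mul(-23, Pow(27, -1))), Rational(1, 2))), Rational(182, 3)) = Mul(Add(134, Pow(Add(-75, Mul(-23, Rational(1, 27))), Rational(1, 2))), Rational(182, 3)) = Mul(Add(134, Pow(Add(-75, Rational(-23, 27)), Rational(1, 2))), Rational(182, 3)) = Mul(Add(134, Pow(Rational(-2048, 27), Rational(1, 2))), Rational(182, 3)) = Mul(Add(134, Mul(Rational(32, 9), I, Pow(6, Rational(1, 2)))), Rational(182, 3)) = Add(Rational(24388, 3), Mul(Rational(5824, 27), I, Pow(6, Rational(1, 2))))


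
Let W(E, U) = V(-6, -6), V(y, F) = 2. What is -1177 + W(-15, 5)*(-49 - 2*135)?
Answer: -1815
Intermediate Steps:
W(E, U) = 2
-1177 + W(-15, 5)*(-49 - 2*135) = -1177 + 2*(-49 - 2*135) = -1177 + 2*(-49 - 1*270) = -1177 + 2*(-49 - 270) = -1177 + 2*(-319) = -1177 - 638 = -1815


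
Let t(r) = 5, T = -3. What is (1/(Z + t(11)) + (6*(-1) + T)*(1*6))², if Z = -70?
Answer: 12327121/4225 ≈ 2917.7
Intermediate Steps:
(1/(Z + t(11)) + (6*(-1) + T)*(1*6))² = (1/(-70 + 5) + (6*(-1) - 3)*(1*6))² = (1/(-65) + (-6 - 3)*6)² = (-1/65 - 9*6)² = (-1/65 - 54)² = (-3511/65)² = 12327121/4225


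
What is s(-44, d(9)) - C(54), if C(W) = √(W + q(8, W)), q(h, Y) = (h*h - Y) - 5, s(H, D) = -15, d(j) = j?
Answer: -15 - √59 ≈ -22.681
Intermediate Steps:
q(h, Y) = -5 + h² - Y (q(h, Y) = (h² - Y) - 5 = -5 + h² - Y)
C(W) = √59 (C(W) = √(W + (-5 + 8² - W)) = √(W + (-5 + 64 - W)) = √(W + (59 - W)) = √59)
s(-44, d(9)) - C(54) = -15 - √59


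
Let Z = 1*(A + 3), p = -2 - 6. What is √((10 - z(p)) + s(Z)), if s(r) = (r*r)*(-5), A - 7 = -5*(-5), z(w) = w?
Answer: I*√6107 ≈ 78.147*I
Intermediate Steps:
p = -8
A = 32 (A = 7 - 5*(-5) = 7 + 25 = 32)
Z = 35 (Z = 1*(32 + 3) = 1*35 = 35)
s(r) = -5*r² (s(r) = r²*(-5) = -5*r²)
√((10 - z(p)) + s(Z)) = √((10 - 1*(-8)) - 5*35²) = √((10 + 8) - 5*1225) = √(18 - 6125) = √(-6107) = I*√6107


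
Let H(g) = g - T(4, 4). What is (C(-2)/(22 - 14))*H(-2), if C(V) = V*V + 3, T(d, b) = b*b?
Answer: -63/4 ≈ -15.750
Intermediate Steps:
T(d, b) = b²
H(g) = -16 + g (H(g) = g - 1*4² = g - 1*16 = g - 16 = -16 + g)
C(V) = 3 + V² (C(V) = V² + 3 = 3 + V²)
(C(-2)/(22 - 14))*H(-2) = ((3 + (-2)²)/(22 - 14))*(-16 - 2) = ((3 + 4)/8)*(-18) = ((⅛)*7)*(-18) = (7/8)*(-18) = -63/4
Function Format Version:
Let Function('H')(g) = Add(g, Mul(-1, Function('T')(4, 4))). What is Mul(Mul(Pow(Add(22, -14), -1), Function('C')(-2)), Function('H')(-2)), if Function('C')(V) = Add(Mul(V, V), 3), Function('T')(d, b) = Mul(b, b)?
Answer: Rational(-63, 4) ≈ -15.750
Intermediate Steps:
Function('T')(d, b) = Pow(b, 2)
Function('H')(g) = Add(-16, g) (Function('H')(g) = Add(g, Mul(-1, Pow(4, 2))) = Add(g, Mul(-1, 16)) = Add(g, -16) = Add(-16, g))
Function('C')(V) = Add(3, Pow(V, 2)) (Function('C')(V) = Add(Pow(V, 2), 3) = Add(3, Pow(V, 2)))
Mul(Mul(Pow(Add(22, -14), -1), Function('C')(-2)), Function('H')(-2)) = Mul(Mul(Pow(Add(22, -14), -1), Add(3, Pow(-2, 2))), Add(-16, -2)) = Mul(Mul(Pow(8, -1), Add(3, 4)), -18) = Mul(Mul(Rational(1, 8), 7), -18) = Mul(Rational(7, 8), -18) = Rational(-63, 4)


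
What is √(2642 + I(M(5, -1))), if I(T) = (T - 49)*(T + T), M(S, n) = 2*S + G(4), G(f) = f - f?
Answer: 7*√38 ≈ 43.151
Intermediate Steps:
G(f) = 0
M(S, n) = 2*S (M(S, n) = 2*S + 0 = 2*S)
I(T) = 2*T*(-49 + T) (I(T) = (-49 + T)*(2*T) = 2*T*(-49 + T))
√(2642 + I(M(5, -1))) = √(2642 + 2*(2*5)*(-49 + 2*5)) = √(2642 + 2*10*(-49 + 10)) = √(2642 + 2*10*(-39)) = √(2642 - 780) = √1862 = 7*√38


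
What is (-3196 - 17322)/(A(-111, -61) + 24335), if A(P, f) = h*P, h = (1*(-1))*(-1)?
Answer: -10259/12112 ≈ -0.84701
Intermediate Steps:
h = 1 (h = -1*(-1) = 1)
A(P, f) = P (A(P, f) = 1*P = P)
(-3196 - 17322)/(A(-111, -61) + 24335) = (-3196 - 17322)/(-111 + 24335) = -20518/24224 = -20518*1/24224 = -10259/12112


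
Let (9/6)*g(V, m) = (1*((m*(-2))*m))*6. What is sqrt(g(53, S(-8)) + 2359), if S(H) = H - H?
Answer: sqrt(2359) ≈ 48.570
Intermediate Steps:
S(H) = 0
g(V, m) = -8*m**2 (g(V, m) = 2*((1*((m*(-2))*m))*6)/3 = 2*((1*((-2*m)*m))*6)/3 = 2*((1*(-2*m**2))*6)/3 = 2*(-2*m**2*6)/3 = 2*(-12*m**2)/3 = -8*m**2)
sqrt(g(53, S(-8)) + 2359) = sqrt(-8*0**2 + 2359) = sqrt(-8*0 + 2359) = sqrt(0 + 2359) = sqrt(2359)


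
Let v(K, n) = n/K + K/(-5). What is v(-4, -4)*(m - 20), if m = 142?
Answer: 1098/5 ≈ 219.60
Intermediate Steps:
v(K, n) = -K/5 + n/K (v(K, n) = n/K + K*(-⅕) = n/K - K/5 = -K/5 + n/K)
v(-4, -4)*(m - 20) = (-⅕*(-4) - 4/(-4))*(142 - 20) = (⅘ - 4*(-¼))*122 = (⅘ + 1)*122 = (9/5)*122 = 1098/5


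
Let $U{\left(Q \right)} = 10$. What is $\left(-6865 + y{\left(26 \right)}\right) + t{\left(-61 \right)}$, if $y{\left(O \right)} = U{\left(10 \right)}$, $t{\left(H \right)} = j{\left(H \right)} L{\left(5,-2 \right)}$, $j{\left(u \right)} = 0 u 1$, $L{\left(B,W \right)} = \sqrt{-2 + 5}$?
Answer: $-6855$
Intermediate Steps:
$L{\left(B,W \right)} = \sqrt{3}$
$j{\left(u \right)} = 0$ ($j{\left(u \right)} = 0 \cdot 1 = 0$)
$t{\left(H \right)} = 0$ ($t{\left(H \right)} = 0 \sqrt{3} = 0$)
$y{\left(O \right)} = 10$
$\left(-6865 + y{\left(26 \right)}\right) + t{\left(-61 \right)} = \left(-6865 + 10\right) + 0 = -6855 + 0 = -6855$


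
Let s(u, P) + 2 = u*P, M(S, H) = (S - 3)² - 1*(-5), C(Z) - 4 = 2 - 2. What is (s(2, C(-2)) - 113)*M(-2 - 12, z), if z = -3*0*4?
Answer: -31458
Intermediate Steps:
C(Z) = 4 (C(Z) = 4 + (2 - 2) = 4 + 0 = 4)
z = 0 (z = 0*4 = 0)
M(S, H) = 5 + (-3 + S)² (M(S, H) = (-3 + S)² + 5 = 5 + (-3 + S)²)
s(u, P) = -2 + P*u (s(u, P) = -2 + u*P = -2 + P*u)
(s(2, C(-2)) - 113)*M(-2 - 12, z) = ((-2 + 4*2) - 113)*(5 + (-3 + (-2 - 12))²) = ((-2 + 8) - 113)*(5 + (-3 - 14)²) = (6 - 113)*(5 + (-17)²) = -107*(5 + 289) = -107*294 = -31458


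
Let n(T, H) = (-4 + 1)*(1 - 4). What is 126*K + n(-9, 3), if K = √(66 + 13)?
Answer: 9 + 126*√79 ≈ 1128.9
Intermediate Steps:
n(T, H) = 9 (n(T, H) = -3*(-3) = 9)
K = √79 ≈ 8.8882
126*K + n(-9, 3) = 126*√79 + 9 = 9 + 126*√79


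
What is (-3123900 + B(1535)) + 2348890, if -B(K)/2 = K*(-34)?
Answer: -670630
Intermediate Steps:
B(K) = 68*K (B(K) = -2*K*(-34) = -(-68)*K = 68*K)
(-3123900 + B(1535)) + 2348890 = (-3123900 + 68*1535) + 2348890 = (-3123900 + 104380) + 2348890 = -3019520 + 2348890 = -670630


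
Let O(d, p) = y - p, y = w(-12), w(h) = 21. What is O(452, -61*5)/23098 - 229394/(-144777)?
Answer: 2672869957/1672029573 ≈ 1.5986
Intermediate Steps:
y = 21
O(d, p) = 21 - p
O(452, -61*5)/23098 - 229394/(-144777) = (21 - (-61)*5)/23098 - 229394/(-144777) = (21 - 1*(-305))*(1/23098) - 229394*(-1/144777) = (21 + 305)*(1/23098) + 229394/144777 = 326*(1/23098) + 229394/144777 = 163/11549 + 229394/144777 = 2672869957/1672029573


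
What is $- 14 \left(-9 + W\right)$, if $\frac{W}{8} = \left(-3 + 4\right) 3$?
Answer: $-210$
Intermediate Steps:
$W = 24$ ($W = 8 \left(-3 + 4\right) 3 = 8 \cdot 1 \cdot 3 = 8 \cdot 3 = 24$)
$- 14 \left(-9 + W\right) = - 14 \left(-9 + 24\right) = \left(-14\right) 15 = -210$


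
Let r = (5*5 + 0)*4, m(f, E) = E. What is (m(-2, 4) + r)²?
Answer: 10816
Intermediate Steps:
r = 100 (r = (25 + 0)*4 = 25*4 = 100)
(m(-2, 4) + r)² = (4 + 100)² = 104² = 10816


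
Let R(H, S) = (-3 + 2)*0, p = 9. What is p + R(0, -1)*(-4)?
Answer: 9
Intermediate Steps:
R(H, S) = 0 (R(H, S) = -1*0 = 0)
p + R(0, -1)*(-4) = 9 + 0*(-4) = 9 + 0 = 9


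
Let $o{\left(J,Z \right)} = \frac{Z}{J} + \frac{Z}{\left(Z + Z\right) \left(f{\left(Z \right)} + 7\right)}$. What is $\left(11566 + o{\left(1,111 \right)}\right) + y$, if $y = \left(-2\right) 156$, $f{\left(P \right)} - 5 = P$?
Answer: $\frac{2795791}{246} \approx 11365.0$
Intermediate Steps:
$f{\left(P \right)} = 5 + P$
$y = -312$
$o{\left(J,Z \right)} = \frac{1}{2 \left(12 + Z\right)} + \frac{Z}{J}$ ($o{\left(J,Z \right)} = \frac{Z}{J} + \frac{Z}{\left(Z + Z\right) \left(\left(5 + Z\right) + 7\right)} = \frac{Z}{J} + \frac{Z}{2 Z \left(12 + Z\right)} = \frac{Z}{J} + Z \frac{1}{2 Z \left(12 + Z\right)} = \frac{Z}{J} + \frac{1}{2 \left(12 + Z\right)} = \frac{1}{2 \left(12 + Z\right)} + \frac{Z}{J}$)
$\left(11566 + o{\left(1,111 \right)}\right) + y = \left(11566 + \frac{111^{2} + \frac{1}{2} \cdot 1 + 12 \cdot 111}{1 \left(12 + 111\right)}\right) - 312 = \left(11566 + 1 \cdot \frac{1}{123} \left(12321 + \frac{1}{2} + 1332\right)\right) - 312 = \left(11566 + 1 \cdot \frac{1}{123} \cdot \frac{27307}{2}\right) - 312 = \left(11566 + \frac{27307}{246}\right) - 312 = \frac{2872543}{246} - 312 = \frac{2795791}{246}$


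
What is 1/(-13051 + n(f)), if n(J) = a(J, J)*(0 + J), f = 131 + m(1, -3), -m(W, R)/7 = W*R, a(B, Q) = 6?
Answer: -1/12139 ≈ -8.2379e-5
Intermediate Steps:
m(W, R) = -7*R*W (m(W, R) = -7*W*R = -7*R*W)
f = 152 (f = 131 - 7*(-3)*1 = 131 + 21 = 152)
n(J) = 6*J (n(J) = 6*(0 + J) = 6*J)
1/(-13051 + n(f)) = 1/(-13051 + 6*152) = 1/(-13051 + 912) = 1/(-12139) = -1/12139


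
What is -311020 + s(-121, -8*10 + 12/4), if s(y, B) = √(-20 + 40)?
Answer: -311020 + 2*√5 ≈ -3.1102e+5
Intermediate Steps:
s(y, B) = 2*√5 (s(y, B) = √20 = 2*√5)
-311020 + s(-121, -8*10 + 12/4) = -311020 + 2*√5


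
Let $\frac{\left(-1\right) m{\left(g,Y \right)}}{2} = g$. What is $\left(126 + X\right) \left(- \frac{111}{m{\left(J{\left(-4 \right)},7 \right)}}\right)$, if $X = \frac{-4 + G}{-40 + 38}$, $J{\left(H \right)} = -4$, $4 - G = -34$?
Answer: $- \frac{12099}{8} \approx -1512.4$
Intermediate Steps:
$G = 38$ ($G = 4 - -34 = 4 + 34 = 38$)
$m{\left(g,Y \right)} = - 2 g$
$X = -17$ ($X = \frac{-4 + 38}{-40 + 38} = \frac{34}{-2} = 34 \left(- \frac{1}{2}\right) = -17$)
$\left(126 + X\right) \left(- \frac{111}{m{\left(J{\left(-4 \right)},7 \right)}}\right) = \left(126 - 17\right) \left(- \frac{111}{\left(-2\right) \left(-4\right)}\right) = 109 \left(- \frac{111}{8}\right) = - \frac{12099}{8}$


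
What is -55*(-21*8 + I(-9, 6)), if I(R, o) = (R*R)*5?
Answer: -13035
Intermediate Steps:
I(R, o) = 5*R² (I(R, o) = R²*5 = 5*R²)
-55*(-21*8 + I(-9, 6)) = -55*(-21*8 + 5*(-9)²) = -55*(-168 + 5*81) = -55*(-168 + 405) = -55*237 = -13035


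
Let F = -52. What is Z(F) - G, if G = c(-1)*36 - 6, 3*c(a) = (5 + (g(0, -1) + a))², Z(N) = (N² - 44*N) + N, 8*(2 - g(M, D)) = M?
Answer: 4514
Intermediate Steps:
g(M, D) = 2 - M/8
Z(N) = N² - 43*N
c(a) = (7 + a)²/3 (c(a) = (5 + ((2 - ⅛*0) + a))²/3 = (5 + ((2 + 0) + a))²/3 = (5 + (2 + a))²/3 = (7 + a)²/3)
G = 426 (G = ((7 - 1)²/3)*36 - 6 = ((⅓)*6²)*36 - 6 = ((⅓)*36)*36 - 6 = 12*36 - 6 = 432 - 6 = 426)
Z(F) - G = -52*(-43 - 52) - 1*426 = -52*(-95) - 426 = 4940 - 426 = 4514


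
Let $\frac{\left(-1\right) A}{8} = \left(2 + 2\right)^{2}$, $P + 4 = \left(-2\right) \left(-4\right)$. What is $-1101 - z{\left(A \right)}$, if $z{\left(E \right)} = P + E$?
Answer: $-977$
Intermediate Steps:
$P = 4$ ($P = -4 - -8 = -4 + 8 = 4$)
$A = -128$ ($A = - 8 \left(2 + 2\right)^{2} = - 8 \cdot 4^{2} = \left(-8\right) 16 = -128$)
$z{\left(E \right)} = 4 + E$
$-1101 - z{\left(A \right)} = -1101 - \left(4 - 128\right) = -1101 - -124 = -1101 + 124 = -977$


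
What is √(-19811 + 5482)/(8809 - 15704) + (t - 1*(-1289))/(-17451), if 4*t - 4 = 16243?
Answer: -21403/69804 - I*√14329/6895 ≈ -0.30662 - 0.017361*I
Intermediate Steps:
t = 16247/4 (t = 1 + (¼)*16243 = 1 + 16243/4 = 16247/4 ≈ 4061.8)
√(-19811 + 5482)/(8809 - 15704) + (t - 1*(-1289))/(-17451) = √(-19811 + 5482)/(8809 - 15704) + (16247/4 - 1*(-1289))/(-17451) = √(-14329)/(-6895) + (16247/4 + 1289)*(-1/17451) = (I*√14329)*(-1/6895) + (21403/4)*(-1/17451) = -I*√14329/6895 - 21403/69804 = -21403/69804 - I*√14329/6895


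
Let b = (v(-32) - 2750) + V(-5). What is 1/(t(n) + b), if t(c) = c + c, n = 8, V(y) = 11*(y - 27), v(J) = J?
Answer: -1/3118 ≈ -0.00032072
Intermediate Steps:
V(y) = -297 + 11*y (V(y) = 11*(-27 + y) = -297 + 11*y)
t(c) = 2*c
b = -3134 (b = (-32 - 2750) + (-297 + 11*(-5)) = -2782 + (-297 - 55) = -2782 - 352 = -3134)
1/(t(n) + b) = 1/(2*8 - 3134) = 1/(16 - 3134) = 1/(-3118) = -1/3118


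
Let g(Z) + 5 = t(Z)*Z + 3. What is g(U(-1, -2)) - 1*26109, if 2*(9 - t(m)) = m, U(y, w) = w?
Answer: -26131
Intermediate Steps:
t(m) = 9 - m/2
g(Z) = -2 + Z*(9 - Z/2) (g(Z) = -5 + ((9 - Z/2)*Z + 3) = -5 + (Z*(9 - Z/2) + 3) = -5 + (3 + Z*(9 - Z/2)) = -2 + Z*(9 - Z/2))
g(U(-1, -2)) - 1*26109 = (-2 - 1/2*(-2)*(-18 - 2)) - 1*26109 = (-2 - 1/2*(-2)*(-20)) - 26109 = (-2 - 20) - 26109 = -22 - 26109 = -26131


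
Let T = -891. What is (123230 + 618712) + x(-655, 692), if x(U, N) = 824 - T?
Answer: 743657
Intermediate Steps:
x(U, N) = 1715 (x(U, N) = 824 - 1*(-891) = 824 + 891 = 1715)
(123230 + 618712) + x(-655, 692) = (123230 + 618712) + 1715 = 741942 + 1715 = 743657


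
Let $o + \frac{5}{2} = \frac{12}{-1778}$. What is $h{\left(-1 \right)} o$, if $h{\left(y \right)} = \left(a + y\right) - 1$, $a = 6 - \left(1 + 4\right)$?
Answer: $\frac{4457}{1778} \approx 2.5067$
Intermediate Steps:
$a = 1$ ($a = 6 - 5 = 1$)
$o = - \frac{4457}{1778}$ ($o = - \frac{5}{2} + \frac{12}{-1778} = - \frac{5}{2} + 12 \left(- \frac{1}{1778}\right) = - \frac{5}{2} - \frac{6}{889} = - \frac{4457}{1778} \approx -2.5067$)
$h{\left(y \right)} = y$ ($h{\left(y \right)} = \left(1 + y\right) - 1 = y$)
$h{\left(-1 \right)} o = \left(-1\right) \left(- \frac{4457}{1778}\right) = \frac{4457}{1778}$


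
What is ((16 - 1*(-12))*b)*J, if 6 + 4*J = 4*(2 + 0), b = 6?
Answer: 84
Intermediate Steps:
J = ½ (J = -3/2 + (4*(2 + 0))/4 = -3/2 + (4*2)/4 = -3/2 + (¼)*8 = -3/2 + 2 = ½ ≈ 0.50000)
((16 - 1*(-12))*b)*J = ((16 - 1*(-12))*6)*(½) = ((16 + 12)*6)*(½) = (28*6)*(½) = 168*(½) = 84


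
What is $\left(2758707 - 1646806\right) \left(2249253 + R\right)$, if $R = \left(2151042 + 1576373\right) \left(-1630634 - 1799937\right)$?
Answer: $-14218055496043827512$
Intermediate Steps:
$R = -12787161803965$ ($R = 3727415 \left(-3430571\right) = -12787161803965$)
$\left(2758707 - 1646806\right) \left(2249253 + R\right) = \left(2758707 - 1646806\right) \left(2249253 - 12787161803965\right) = 1111901 \left(-12787159554712\right) = -14218055496043827512$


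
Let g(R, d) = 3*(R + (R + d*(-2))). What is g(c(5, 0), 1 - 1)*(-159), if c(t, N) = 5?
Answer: -4770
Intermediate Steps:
g(R, d) = -6*d + 6*R (g(R, d) = 3*(R + (R - 2*d)) = 3*(-2*d + 2*R) = -6*d + 6*R)
g(c(5, 0), 1 - 1)*(-159) = (-6*(1 - 1) + 6*5)*(-159) = (-6*0 + 30)*(-159) = (0 + 30)*(-159) = 30*(-159) = -4770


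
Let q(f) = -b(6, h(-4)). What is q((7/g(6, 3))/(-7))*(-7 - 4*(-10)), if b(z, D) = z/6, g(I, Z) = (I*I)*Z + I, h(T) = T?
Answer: -33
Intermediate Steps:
g(I, Z) = I + Z*I² (g(I, Z) = I²*Z + I = Z*I² + I = I + Z*I²)
b(z, D) = z/6 (b(z, D) = z*(⅙) = z/6)
q(f) = -1 (q(f) = -6/6 = -1*1 = -1)
q((7/g(6, 3))/(-7))*(-7 - 4*(-10)) = -(-7 - 4*(-10)) = -(-7 + 40) = -1*33 = -33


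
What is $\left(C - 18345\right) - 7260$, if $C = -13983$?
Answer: $-39588$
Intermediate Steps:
$\left(C - 18345\right) - 7260 = \left(-13983 - 18345\right) - 7260 = -32328 - 7260 = -39588$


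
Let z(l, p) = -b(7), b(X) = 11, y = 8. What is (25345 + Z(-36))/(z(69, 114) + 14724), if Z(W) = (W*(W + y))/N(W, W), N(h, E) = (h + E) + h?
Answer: 76007/44139 ≈ 1.7220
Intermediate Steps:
N(h, E) = E + 2*h (N(h, E) = (E + h) + h = E + 2*h)
Z(W) = 8/3 + W/3 (Z(W) = (W*(W + 8))/(W + 2*W) = (W*(8 + W))/((3*W)) = (W*(8 + W))*(1/(3*W)) = 8/3 + W/3)
z(l, p) = -11 (z(l, p) = -1*11 = -11)
(25345 + Z(-36))/(z(69, 114) + 14724) = (25345 + (8/3 + (⅓)*(-36)))/(-11 + 14724) = (25345 + (8/3 - 12))/14713 = (25345 - 28/3)*(1/14713) = (76007/3)*(1/14713) = 76007/44139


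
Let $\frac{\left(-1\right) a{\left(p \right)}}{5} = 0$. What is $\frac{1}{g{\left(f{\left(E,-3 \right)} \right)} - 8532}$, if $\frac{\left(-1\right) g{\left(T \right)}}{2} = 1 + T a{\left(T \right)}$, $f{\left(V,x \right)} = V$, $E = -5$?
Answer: $- \frac{1}{8534} \approx -0.00011718$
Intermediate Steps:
$a{\left(p \right)} = 0$ ($a{\left(p \right)} = \left(-5\right) 0 = 0$)
$g{\left(T \right)} = -2$ ($g{\left(T \right)} = - 2 \left(1 + T 0\right) = - 2 \left(1 + 0\right) = \left(-2\right) 1 = -2$)
$\frac{1}{g{\left(f{\left(E,-3 \right)} \right)} - 8532} = \frac{1}{-2 - 8532} = \frac{1}{-8534} = - \frac{1}{8534}$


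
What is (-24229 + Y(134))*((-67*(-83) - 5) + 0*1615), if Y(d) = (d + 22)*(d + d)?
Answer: 97668924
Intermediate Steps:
Y(d) = 2*d*(22 + d) (Y(d) = (22 + d)*(2*d) = 2*d*(22 + d))
(-24229 + Y(134))*((-67*(-83) - 5) + 0*1615) = (-24229 + 2*134*(22 + 134))*((-67*(-83) - 5) + 0*1615) = (-24229 + 2*134*156)*((5561 - 5) + 0) = (-24229 + 41808)*(5556 + 0) = 17579*5556 = 97668924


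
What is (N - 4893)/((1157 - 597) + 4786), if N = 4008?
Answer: -295/1782 ≈ -0.16554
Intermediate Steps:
(N - 4893)/((1157 - 597) + 4786) = (4008 - 4893)/((1157 - 597) + 4786) = -885/(560 + 4786) = -885/5346 = -885*1/5346 = -295/1782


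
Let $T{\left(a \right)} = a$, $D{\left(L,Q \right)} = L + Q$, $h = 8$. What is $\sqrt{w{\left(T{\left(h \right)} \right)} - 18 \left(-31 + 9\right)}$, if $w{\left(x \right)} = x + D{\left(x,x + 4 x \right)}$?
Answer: $2 \sqrt{113} \approx 21.26$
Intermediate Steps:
$w{\left(x \right)} = 7 x$ ($w{\left(x \right)} = x + \left(x + \left(x + 4 x\right)\right) = x + \left(x + 5 x\right) = x + 6 x = 7 x$)
$\sqrt{w{\left(T{\left(h \right)} \right)} - 18 \left(-31 + 9\right)} = \sqrt{7 \cdot 8 - 18 \left(-31 + 9\right)} = \sqrt{56 - -396} = \sqrt{56 + 396} = \sqrt{452} = 2 \sqrt{113}$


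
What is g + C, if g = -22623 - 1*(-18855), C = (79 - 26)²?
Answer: -959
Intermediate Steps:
C = 2809 (C = 53² = 2809)
g = -3768 (g = -22623 + 18855 = -3768)
g + C = -3768 + 2809 = -959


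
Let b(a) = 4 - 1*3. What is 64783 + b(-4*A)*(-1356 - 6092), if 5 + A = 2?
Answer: 57335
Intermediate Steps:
A = -3 (A = -5 + 2 = -3)
b(a) = 1 (b(a) = 4 - 3 = 1)
64783 + b(-4*A)*(-1356 - 6092) = 64783 + 1*(-1356 - 6092) = 64783 + 1*(-7448) = 64783 - 7448 = 57335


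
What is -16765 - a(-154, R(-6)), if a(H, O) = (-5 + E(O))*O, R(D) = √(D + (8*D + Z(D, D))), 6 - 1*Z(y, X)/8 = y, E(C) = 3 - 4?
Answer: -16765 + 6*√42 ≈ -16726.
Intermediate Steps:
E(C) = -1
Z(y, X) = 48 - 8*y
R(D) = √(48 + D) (R(D) = √(D + (8*D + (48 - 8*D))) = √(D + 48) = √(48 + D))
a(H, O) = -6*O (a(H, O) = (-5 - 1)*O = -6*O)
-16765 - a(-154, R(-6)) = -16765 - (-6)*√(48 - 6) = -16765 - (-6)*√42 = -16765 + 6*√42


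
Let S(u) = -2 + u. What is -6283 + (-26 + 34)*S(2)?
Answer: -6283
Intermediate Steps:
-6283 + (-26 + 34)*S(2) = -6283 + (-26 + 34)*(-2 + 2) = -6283 + 8*0 = -6283 + 0 = -6283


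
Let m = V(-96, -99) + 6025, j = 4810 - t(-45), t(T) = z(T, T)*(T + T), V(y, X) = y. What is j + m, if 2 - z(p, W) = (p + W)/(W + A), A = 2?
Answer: 461417/43 ≈ 10731.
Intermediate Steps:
z(p, W) = 2 - (W + p)/(2 + W) (z(p, W) = 2 - (p + W)/(W + 2) = 2 - (W + p)/(2 + W))
t(T) = 8*T/(2 + T) (t(T) = ((4 + T - T)/(2 + T))*(T + T) = (4/(2 + T))*(2*T) = 8*T/(2 + T))
j = 206470/43 (j = 4810 - 8*(-45)/(2 - 45) = 4810 - 8*(-45)/(-43) = 4810 - 8*(-45)*(-1)/43 = 4810 - 1*360/43 = 4810 - 360/43 = 206470/43 ≈ 4801.6)
m = 5929 (m = -96 + 6025 = 5929)
j + m = 206470/43 + 5929 = 461417/43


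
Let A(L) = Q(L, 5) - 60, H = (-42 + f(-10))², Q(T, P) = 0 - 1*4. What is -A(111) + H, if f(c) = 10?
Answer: 1088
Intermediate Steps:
Q(T, P) = -4 (Q(T, P) = 0 - 4 = -4)
H = 1024 (H = (-42 + 10)² = (-32)² = 1024)
A(L) = -64 (A(L) = -4 - 60 = -64)
-A(111) + H = -1*(-64) + 1024 = 64 + 1024 = 1088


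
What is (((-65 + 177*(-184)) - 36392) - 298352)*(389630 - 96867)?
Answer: -107554392651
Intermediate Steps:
(((-65 + 177*(-184)) - 36392) - 298352)*(389630 - 96867) = (((-65 - 32568) - 36392) - 298352)*292763 = ((-32633 - 36392) - 298352)*292763 = (-69025 - 298352)*292763 = -367377*292763 = -107554392651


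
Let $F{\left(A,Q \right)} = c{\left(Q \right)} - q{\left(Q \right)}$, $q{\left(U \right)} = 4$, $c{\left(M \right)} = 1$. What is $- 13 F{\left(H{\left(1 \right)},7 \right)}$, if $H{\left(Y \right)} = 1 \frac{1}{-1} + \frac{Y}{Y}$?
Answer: $39$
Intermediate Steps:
$H{\left(Y \right)} = 0$ ($H{\left(Y \right)} = 1 \left(-1\right) + 1 = -1 + 1 = 0$)
$F{\left(A,Q \right)} = -3$ ($F{\left(A,Q \right)} = 1 - 4 = -3$)
$- 13 F{\left(H{\left(1 \right)},7 \right)} = \left(-13\right) \left(-3\right) = 39$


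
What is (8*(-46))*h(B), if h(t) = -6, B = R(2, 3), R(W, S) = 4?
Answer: 2208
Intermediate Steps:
B = 4
(8*(-46))*h(B) = (8*(-46))*(-6) = -368*(-6) = 2208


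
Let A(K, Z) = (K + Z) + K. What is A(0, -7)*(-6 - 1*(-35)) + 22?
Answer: -181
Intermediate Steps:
A(K, Z) = Z + 2*K
A(0, -7)*(-6 - 1*(-35)) + 22 = (-7 + 2*0)*(-6 - 1*(-35)) + 22 = (-7 + 0)*(-6 + 35) + 22 = -7*29 + 22 = -203 + 22 = -181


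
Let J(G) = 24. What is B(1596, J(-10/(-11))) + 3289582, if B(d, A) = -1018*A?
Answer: 3265150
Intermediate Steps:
B(1596, J(-10/(-11))) + 3289582 = -1018*24 + 3289582 = -24432 + 3289582 = 3265150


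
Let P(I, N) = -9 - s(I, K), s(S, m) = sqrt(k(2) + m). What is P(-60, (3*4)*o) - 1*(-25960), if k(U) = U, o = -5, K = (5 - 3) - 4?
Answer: 25951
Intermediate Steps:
K = -2 (K = 2 - 4 = -2)
s(S, m) = sqrt(2 + m)
P(I, N) = -9 (P(I, N) = -9 - sqrt(2 - 2) = -9 - sqrt(0) = -9 - 1*0 = -9 + 0 = -9)
P(-60, (3*4)*o) - 1*(-25960) = -9 - 1*(-25960) = -9 + 25960 = 25951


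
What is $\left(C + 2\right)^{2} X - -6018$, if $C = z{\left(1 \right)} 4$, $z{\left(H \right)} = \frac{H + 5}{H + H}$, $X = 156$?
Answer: $36594$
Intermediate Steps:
$z{\left(H \right)} = \frac{5 + H}{2 H}$
$C = 12$ ($C = \frac{5 + 1}{2 \cdot 1} \cdot 4 = \frac{1}{2} \cdot 1 \cdot 6 \cdot 4 = 3 \cdot 4 = 12$)
$\left(C + 2\right)^{2} X - -6018 = \left(12 + 2\right)^{2} \cdot 156 - -6018 = 14^{2} \cdot 156 + 6018 = 196 \cdot 156 + 6018 = 30576 + 6018 = 36594$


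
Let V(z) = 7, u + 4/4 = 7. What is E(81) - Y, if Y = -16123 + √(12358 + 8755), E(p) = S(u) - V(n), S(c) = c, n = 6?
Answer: 16122 - √21113 ≈ 15977.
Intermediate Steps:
u = 6 (u = -1 + 7 = 6)
E(p) = -1 (E(p) = 6 - 1*7 = 6 - 7 = -1)
Y = -16123 + √21113 ≈ -15978.
E(81) - Y = -1 - (-16123 + √21113) = -1 + (16123 - √21113) = 16122 - √21113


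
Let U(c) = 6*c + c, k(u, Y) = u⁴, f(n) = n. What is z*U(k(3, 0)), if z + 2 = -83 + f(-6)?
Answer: -51597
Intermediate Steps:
U(c) = 7*c
z = -91 (z = -2 + (-83 - 6) = -2 - 89 = -91)
z*U(k(3, 0)) = -637*3⁴ = -637*81 = -91*567 = -51597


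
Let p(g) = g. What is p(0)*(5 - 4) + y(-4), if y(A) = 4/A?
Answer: -1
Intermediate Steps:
p(0)*(5 - 4) + y(-4) = 0*(5 - 4) + 4/(-4) = 0*1 + 4*(-¼) = 0 - 1 = -1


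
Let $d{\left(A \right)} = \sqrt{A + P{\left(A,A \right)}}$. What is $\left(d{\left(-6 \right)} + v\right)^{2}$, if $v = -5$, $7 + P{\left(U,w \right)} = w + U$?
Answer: $- 50 i \approx - 50.0 i$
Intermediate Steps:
$P{\left(U,w \right)} = -7 + U + w$ ($P{\left(U,w \right)} = -7 + \left(w + U\right) = -7 + \left(U + w\right) = -7 + U + w$)
$d{\left(A \right)} = \sqrt{-7 + 3 A}$ ($d{\left(A \right)} = \sqrt{A + \left(-7 + A + A\right)} = \sqrt{A + \left(-7 + 2 A\right)} = \sqrt{-7 + 3 A}$)
$\left(d{\left(-6 \right)} + v\right)^{2} = \left(\sqrt{-7 + 3 \left(-6\right)} - 5\right)^{2} = \left(\sqrt{-7 - 18} - 5\right)^{2} = \left(\sqrt{-25} - 5\right)^{2} = \left(5 i - 5\right)^{2} = \left(-5 + 5 i\right)^{2}$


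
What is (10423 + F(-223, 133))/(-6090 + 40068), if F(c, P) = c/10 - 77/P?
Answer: 282289/922260 ≈ 0.30608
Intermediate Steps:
F(c, P) = -77/P + c/10 (F(c, P) = c*(⅒) - 77/P = c/10 - 77/P = -77/P + c/10)
(10423 + F(-223, 133))/(-6090 + 40068) = (10423 + (-77/133 + (⅒)*(-223)))/(-6090 + 40068) = (10423 + (-77*1/133 - 223/10))/33978 = (10423 + (-11/19 - 223/10))*(1/33978) = (10423 - 4347/190)*(1/33978) = (1976023/190)*(1/33978) = 282289/922260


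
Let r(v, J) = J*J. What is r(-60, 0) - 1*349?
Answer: -349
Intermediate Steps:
r(v, J) = J²
r(-60, 0) - 1*349 = 0² - 1*349 = 0 - 349 = -349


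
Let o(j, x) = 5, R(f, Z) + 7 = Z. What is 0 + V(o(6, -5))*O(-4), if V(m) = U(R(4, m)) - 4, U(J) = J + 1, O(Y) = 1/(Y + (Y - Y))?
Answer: 5/4 ≈ 1.2500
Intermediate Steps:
R(f, Z) = -7 + Z
O(Y) = 1/Y (O(Y) = 1/(Y + 0) = 1/Y)
U(J) = 1 + J
V(m) = -10 + m (V(m) = (1 + (-7 + m)) - 4 = (-6 + m) - 4 = -10 + m)
0 + V(o(6, -5))*O(-4) = 0 + (-10 + 5)/(-4) = 0 - 5*(-¼) = 0 + 5/4 = 5/4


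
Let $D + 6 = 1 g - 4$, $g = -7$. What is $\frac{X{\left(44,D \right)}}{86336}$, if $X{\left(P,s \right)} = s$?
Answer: $- \frac{17}{86336} \approx -0.00019691$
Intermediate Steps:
$D = -17$ ($D = -6 + \left(1 \left(-7\right) - 4\right) = -6 - 11 = -17$)
$\frac{X{\left(44,D \right)}}{86336} = - \frac{17}{86336}$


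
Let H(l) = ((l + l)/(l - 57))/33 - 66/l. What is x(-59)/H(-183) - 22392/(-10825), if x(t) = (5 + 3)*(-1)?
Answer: -6239447688/354637825 ≈ -17.594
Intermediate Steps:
x(t) = -8 (x(t) = 8*(-1) = -8)
H(l) = -66/l + 2*l/(33*(-57 + l)) (H(l) = ((2*l)/(-57 + l))*(1/33) - 66/l = (2*l/(-57 + l))*(1/33) - 66/l = 2*l/(33*(-57 + l)) - 66/l = -66/l + 2*l/(33*(-57 + l)))
x(-59)/H(-183) - 22392/(-10825) = -8*(-6039*(-57 - 183)/(2*(62073 + (-183)² - 1089*(-183)))) - 22392/(-10825) = -8*724680/(62073 + 33489 + 199287) - 22392*(-1/10825) = -8/((2/33)*(-1/183)*(-1/240)*294849) + 22392/10825 = -8/32761/80520 + 22392/10825 = -8*80520/32761 + 22392/10825 = -644160/32761 + 22392/10825 = -6239447688/354637825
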